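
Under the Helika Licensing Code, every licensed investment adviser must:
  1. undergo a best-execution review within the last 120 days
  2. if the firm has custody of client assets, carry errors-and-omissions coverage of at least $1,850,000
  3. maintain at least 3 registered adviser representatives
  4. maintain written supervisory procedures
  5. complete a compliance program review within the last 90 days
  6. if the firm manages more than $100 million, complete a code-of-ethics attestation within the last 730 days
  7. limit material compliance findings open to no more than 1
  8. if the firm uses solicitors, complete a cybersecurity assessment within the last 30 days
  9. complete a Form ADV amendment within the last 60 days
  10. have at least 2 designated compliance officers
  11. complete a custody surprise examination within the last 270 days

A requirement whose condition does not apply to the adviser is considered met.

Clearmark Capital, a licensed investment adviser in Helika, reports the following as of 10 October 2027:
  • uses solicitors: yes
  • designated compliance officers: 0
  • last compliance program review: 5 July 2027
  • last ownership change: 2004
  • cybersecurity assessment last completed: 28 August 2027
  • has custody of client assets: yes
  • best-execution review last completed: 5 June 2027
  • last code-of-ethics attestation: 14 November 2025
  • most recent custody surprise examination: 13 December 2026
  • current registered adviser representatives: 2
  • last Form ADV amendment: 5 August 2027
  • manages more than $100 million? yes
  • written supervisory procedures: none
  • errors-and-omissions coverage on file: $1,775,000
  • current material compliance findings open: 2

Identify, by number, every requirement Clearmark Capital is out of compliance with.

1, 2, 3, 4, 5, 7, 8, 9, 10, 11

1. best-execution review 127 days ago vs limit 120 → not met
2. condition 'has custody of client assets' holds; errors-and-omissions coverage $1,775,000 < $1,850,000 → not met
3. registered adviser representatives 2 < 3 → not met
4. written supervisory procedures absent → not met
5. compliance program review 97 days ago vs limit 90 → not met
6. condition 'manages more than $100 million' holds; code-of-ethics attestation 695 days ago vs limit 730 → met
7. material compliance findings open 2 > 1 → not met
8. condition 'uses solicitors' holds; cybersecurity assessment 43 days ago vs limit 30 → not met
9. Form ADV amendment 66 days ago vs limit 60 → not met
10. designated compliance officers 0 < 2 → not met
11. custody surprise examination 301 days ago vs limit 270 → not met
Not met: 1, 2, 3, 4, 5, 7, 8, 9, 10, 11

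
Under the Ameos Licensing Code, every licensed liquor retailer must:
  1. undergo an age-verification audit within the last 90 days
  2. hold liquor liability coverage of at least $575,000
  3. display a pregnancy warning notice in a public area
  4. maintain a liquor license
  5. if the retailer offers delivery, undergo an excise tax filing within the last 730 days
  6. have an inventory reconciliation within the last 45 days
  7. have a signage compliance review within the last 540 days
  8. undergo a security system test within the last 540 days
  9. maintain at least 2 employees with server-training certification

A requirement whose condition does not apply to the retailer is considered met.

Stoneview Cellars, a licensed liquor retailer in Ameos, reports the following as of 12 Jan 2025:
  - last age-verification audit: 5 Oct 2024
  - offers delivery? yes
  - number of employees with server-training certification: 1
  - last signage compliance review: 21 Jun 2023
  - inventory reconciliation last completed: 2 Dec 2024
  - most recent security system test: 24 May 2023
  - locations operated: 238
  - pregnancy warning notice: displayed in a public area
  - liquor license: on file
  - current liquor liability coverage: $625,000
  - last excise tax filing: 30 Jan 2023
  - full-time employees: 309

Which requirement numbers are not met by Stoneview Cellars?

1, 7, 8, 9

1. age-verification audit 99 days ago vs limit 90 → not met
2. liquor liability coverage $625,000 ≥ $575,000 → met
3. pregnancy warning notice present → met
4. liquor license present → met
5. condition 'offers delivery' holds; excise tax filing 713 days ago vs limit 730 → met
6. inventory reconciliation 41 days ago vs limit 45 → met
7. signage compliance review 571 days ago vs limit 540 → not met
8. security system test 599 days ago vs limit 540 → not met
9. employees with server-training certification 1 < 2 → not met
Not met: 1, 7, 8, 9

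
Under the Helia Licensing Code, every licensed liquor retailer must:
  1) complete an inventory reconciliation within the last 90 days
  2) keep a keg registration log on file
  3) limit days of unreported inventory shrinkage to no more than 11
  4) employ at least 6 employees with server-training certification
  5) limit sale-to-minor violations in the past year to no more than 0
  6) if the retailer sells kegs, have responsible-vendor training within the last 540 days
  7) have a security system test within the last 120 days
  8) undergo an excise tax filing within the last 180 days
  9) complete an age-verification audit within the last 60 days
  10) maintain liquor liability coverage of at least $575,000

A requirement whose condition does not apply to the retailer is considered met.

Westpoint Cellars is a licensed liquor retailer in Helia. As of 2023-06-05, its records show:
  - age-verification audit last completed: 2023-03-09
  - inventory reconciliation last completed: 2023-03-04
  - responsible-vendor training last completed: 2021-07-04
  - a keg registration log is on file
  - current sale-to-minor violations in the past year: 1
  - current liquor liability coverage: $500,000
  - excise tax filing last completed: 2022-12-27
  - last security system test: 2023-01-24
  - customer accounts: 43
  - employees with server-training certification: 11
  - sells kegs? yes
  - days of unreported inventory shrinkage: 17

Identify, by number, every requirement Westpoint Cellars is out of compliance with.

1. inventory reconciliation 93 days ago vs limit 90 → not met
2. keg registration log present → met
3. days of unreported inventory shrinkage 17 > 11 → not met
4. employees with server-training certification 11 ≥ 6 → met
5. sale-to-minor violations in the past year 1 > 0 → not met
6. condition 'sells kegs' holds; responsible-vendor training 701 days ago vs limit 540 → not met
7. security system test 132 days ago vs limit 120 → not met
8. excise tax filing 160 days ago vs limit 180 → met
9. age-verification audit 88 days ago vs limit 60 → not met
10. liquor liability coverage $500,000 < $575,000 → not met
Not met: 1, 3, 5, 6, 7, 9, 10

1, 3, 5, 6, 7, 9, 10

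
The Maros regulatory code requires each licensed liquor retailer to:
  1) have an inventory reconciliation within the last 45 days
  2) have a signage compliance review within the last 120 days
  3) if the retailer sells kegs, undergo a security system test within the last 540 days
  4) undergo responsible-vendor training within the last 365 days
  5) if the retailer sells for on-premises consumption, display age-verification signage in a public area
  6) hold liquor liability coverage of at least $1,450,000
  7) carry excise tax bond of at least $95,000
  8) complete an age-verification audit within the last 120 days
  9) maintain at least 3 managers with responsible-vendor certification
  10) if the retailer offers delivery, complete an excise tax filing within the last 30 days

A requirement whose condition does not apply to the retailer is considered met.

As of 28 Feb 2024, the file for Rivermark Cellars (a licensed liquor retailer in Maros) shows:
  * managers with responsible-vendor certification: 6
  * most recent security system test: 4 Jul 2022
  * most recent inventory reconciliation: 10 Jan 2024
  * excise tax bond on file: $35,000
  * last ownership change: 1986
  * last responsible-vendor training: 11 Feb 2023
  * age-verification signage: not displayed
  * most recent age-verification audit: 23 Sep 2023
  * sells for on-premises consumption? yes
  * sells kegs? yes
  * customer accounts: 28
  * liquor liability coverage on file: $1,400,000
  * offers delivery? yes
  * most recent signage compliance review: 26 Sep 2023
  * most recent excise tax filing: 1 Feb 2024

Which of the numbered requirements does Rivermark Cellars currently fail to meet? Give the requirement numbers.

1, 2, 3, 4, 5, 6, 7, 8

1. inventory reconciliation 49 days ago vs limit 45 → not met
2. signage compliance review 155 days ago vs limit 120 → not met
3. condition 'sells kegs' holds; security system test 604 days ago vs limit 540 → not met
4. responsible-vendor training 382 days ago vs limit 365 → not met
5. condition 'sells for on-premises consumption' holds; age-verification signage absent → not met
6. liquor liability coverage $1,400,000 < $1,450,000 → not met
7. excise tax bond $35,000 < $95,000 → not met
8. age-verification audit 158 days ago vs limit 120 → not met
9. managers with responsible-vendor certification 6 ≥ 3 → met
10. condition 'offers delivery' holds; excise tax filing 27 days ago vs limit 30 → met
Not met: 1, 2, 3, 4, 5, 6, 7, 8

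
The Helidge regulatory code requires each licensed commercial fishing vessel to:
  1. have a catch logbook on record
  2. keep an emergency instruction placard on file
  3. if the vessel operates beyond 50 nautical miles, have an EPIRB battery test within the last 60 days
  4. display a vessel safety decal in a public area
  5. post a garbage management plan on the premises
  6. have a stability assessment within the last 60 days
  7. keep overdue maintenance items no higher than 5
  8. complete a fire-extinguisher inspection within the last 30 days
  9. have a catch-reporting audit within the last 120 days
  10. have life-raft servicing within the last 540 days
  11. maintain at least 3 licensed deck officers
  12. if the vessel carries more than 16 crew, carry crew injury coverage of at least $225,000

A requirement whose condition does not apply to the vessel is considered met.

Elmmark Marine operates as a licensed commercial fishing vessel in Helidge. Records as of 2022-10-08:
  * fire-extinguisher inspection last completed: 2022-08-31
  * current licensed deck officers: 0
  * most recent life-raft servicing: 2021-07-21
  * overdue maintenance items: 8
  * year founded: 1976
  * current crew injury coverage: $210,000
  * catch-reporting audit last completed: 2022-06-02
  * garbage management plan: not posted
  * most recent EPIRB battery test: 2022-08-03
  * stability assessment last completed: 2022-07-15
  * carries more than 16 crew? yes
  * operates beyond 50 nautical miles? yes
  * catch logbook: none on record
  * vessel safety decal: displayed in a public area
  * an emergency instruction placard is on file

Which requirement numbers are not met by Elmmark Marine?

1. catch logbook absent → not met
2. emergency instruction placard present → met
3. condition 'operates beyond 50 nautical miles' holds; EPIRB battery test 66 days ago vs limit 60 → not met
4. vessel safety decal present → met
5. garbage management plan absent → not met
6. stability assessment 85 days ago vs limit 60 → not met
7. overdue maintenance items 8 > 5 → not met
8. fire-extinguisher inspection 38 days ago vs limit 30 → not met
9. catch-reporting audit 128 days ago vs limit 120 → not met
10. life-raft servicing 444 days ago vs limit 540 → met
11. licensed deck officers 0 < 3 → not met
12. condition 'carries more than 16 crew' holds; crew injury coverage $210,000 < $225,000 → not met
Not met: 1, 3, 5, 6, 7, 8, 9, 11, 12

1, 3, 5, 6, 7, 8, 9, 11, 12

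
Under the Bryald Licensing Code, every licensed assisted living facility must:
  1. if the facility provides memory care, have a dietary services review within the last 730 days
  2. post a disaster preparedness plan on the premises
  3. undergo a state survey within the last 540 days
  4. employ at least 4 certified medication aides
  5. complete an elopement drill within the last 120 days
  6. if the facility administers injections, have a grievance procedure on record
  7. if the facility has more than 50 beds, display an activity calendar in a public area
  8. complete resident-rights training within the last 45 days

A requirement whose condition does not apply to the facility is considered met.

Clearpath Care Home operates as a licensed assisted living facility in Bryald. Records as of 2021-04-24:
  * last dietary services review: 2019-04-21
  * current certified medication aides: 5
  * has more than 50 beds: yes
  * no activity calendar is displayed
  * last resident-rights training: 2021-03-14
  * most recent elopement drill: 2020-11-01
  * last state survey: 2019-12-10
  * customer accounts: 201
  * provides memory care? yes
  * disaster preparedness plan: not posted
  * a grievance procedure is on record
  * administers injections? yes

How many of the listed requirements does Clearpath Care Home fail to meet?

1. condition 'provides memory care' holds; dietary services review 734 days ago vs limit 730 → not met
2. disaster preparedness plan absent → not met
3. state survey 501 days ago vs limit 540 → met
4. certified medication aides 5 ≥ 4 → met
5. elopement drill 174 days ago vs limit 120 → not met
6. condition 'administers injections' holds; grievance procedure present → met
7. condition 'has more than 50 beds' holds; activity calendar absent → not met
8. resident-rights training 41 days ago vs limit 45 → met
Not met: 4 of 8

4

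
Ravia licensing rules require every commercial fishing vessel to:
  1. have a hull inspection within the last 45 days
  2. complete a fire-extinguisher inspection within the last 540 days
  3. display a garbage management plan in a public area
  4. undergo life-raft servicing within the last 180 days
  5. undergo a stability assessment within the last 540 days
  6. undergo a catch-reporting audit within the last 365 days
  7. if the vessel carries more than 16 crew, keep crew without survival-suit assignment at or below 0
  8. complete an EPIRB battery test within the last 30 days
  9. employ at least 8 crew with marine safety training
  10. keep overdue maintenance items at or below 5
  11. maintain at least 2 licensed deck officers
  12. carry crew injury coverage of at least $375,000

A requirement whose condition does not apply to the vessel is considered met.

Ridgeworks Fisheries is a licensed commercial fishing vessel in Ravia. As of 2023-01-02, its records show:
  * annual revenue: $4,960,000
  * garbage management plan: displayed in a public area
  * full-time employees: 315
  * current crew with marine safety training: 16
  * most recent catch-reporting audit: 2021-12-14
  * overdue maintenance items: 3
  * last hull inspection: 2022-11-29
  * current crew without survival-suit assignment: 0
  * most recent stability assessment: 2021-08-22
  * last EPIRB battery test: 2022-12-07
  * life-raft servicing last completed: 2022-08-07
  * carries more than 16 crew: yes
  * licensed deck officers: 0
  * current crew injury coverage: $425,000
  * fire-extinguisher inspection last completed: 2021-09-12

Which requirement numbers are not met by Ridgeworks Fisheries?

1. hull inspection 34 days ago vs limit 45 → met
2. fire-extinguisher inspection 477 days ago vs limit 540 → met
3. garbage management plan present → met
4. life-raft servicing 148 days ago vs limit 180 → met
5. stability assessment 498 days ago vs limit 540 → met
6. catch-reporting audit 384 days ago vs limit 365 → not met
7. condition 'carries more than 16 crew' holds; crew without survival-suit assignment 0 ≤ 0 → met
8. EPIRB battery test 26 days ago vs limit 30 → met
9. crew with marine safety training 16 ≥ 8 → met
10. overdue maintenance items 3 ≤ 5 → met
11. licensed deck officers 0 < 2 → not met
12. crew injury coverage $425,000 ≥ $375,000 → met
Not met: 6, 11

6, 11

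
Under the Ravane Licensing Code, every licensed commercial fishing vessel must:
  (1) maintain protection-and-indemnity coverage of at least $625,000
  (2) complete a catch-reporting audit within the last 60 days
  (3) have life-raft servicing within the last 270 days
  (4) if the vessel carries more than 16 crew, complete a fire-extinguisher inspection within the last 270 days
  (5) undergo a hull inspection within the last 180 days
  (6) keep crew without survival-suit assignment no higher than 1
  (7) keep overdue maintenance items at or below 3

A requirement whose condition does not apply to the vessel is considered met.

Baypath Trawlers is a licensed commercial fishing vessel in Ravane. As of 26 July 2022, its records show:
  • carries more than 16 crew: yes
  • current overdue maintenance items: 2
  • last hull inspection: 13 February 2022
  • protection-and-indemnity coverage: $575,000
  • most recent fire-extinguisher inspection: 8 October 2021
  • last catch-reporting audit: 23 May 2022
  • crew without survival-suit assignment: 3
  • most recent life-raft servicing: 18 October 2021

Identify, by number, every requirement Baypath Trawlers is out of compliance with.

1. protection-and-indemnity coverage $575,000 < $625,000 → not met
2. catch-reporting audit 64 days ago vs limit 60 → not met
3. life-raft servicing 281 days ago vs limit 270 → not met
4. condition 'carries more than 16 crew' holds; fire-extinguisher inspection 291 days ago vs limit 270 → not met
5. hull inspection 163 days ago vs limit 180 → met
6. crew without survival-suit assignment 3 > 1 → not met
7. overdue maintenance items 2 ≤ 3 → met
Not met: 1, 2, 3, 4, 6

1, 2, 3, 4, 6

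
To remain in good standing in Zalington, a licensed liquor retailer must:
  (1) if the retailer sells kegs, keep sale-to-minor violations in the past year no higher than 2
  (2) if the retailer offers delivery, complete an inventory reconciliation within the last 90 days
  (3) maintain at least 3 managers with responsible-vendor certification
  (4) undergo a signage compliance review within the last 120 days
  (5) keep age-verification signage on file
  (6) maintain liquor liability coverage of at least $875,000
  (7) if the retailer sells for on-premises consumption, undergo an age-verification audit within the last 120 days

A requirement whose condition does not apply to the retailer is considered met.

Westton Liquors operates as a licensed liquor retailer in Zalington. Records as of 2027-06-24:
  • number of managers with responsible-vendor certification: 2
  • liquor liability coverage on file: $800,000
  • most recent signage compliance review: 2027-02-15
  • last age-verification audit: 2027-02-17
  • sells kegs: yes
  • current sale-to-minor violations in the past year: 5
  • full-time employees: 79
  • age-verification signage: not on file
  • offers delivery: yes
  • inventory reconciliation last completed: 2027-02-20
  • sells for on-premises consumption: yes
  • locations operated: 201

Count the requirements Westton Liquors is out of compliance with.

1. condition 'sells kegs' holds; sale-to-minor violations in the past year 5 > 2 → not met
2. condition 'offers delivery' holds; inventory reconciliation 124 days ago vs limit 90 → not met
3. managers with responsible-vendor certification 2 < 3 → not met
4. signage compliance review 129 days ago vs limit 120 → not met
5. age-verification signage absent → not met
6. liquor liability coverage $800,000 < $875,000 → not met
7. condition 'sells for on-premises consumption' holds; age-verification audit 127 days ago vs limit 120 → not met
Not met: 7 of 7

7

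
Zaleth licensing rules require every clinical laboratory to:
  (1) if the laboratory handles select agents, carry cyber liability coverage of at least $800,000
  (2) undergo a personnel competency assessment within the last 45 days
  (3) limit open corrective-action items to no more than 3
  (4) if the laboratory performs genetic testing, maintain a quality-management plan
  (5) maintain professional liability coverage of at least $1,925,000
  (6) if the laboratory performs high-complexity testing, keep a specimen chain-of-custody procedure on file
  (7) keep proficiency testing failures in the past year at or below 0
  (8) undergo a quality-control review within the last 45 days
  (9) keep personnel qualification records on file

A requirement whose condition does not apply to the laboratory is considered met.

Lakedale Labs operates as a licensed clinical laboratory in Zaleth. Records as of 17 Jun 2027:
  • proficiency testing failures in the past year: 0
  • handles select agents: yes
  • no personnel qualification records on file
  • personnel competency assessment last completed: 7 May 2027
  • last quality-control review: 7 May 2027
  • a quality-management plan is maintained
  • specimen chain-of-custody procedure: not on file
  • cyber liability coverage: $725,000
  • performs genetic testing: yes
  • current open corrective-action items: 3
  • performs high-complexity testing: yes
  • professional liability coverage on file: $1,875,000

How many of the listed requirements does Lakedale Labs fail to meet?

4

1. condition 'handles select agents' holds; cyber liability coverage $725,000 < $800,000 → not met
2. personnel competency assessment 41 days ago vs limit 45 → met
3. open corrective-action items 3 ≤ 3 → met
4. condition 'performs genetic testing' holds; quality-management plan present → met
5. professional liability coverage $1,875,000 < $1,925,000 → not met
6. condition 'performs high-complexity testing' holds; specimen chain-of-custody procedure absent → not met
7. proficiency testing failures in the past year 0 ≤ 0 → met
8. quality-control review 41 days ago vs limit 45 → met
9. personnel qualification records absent → not met
Not met: 4 of 9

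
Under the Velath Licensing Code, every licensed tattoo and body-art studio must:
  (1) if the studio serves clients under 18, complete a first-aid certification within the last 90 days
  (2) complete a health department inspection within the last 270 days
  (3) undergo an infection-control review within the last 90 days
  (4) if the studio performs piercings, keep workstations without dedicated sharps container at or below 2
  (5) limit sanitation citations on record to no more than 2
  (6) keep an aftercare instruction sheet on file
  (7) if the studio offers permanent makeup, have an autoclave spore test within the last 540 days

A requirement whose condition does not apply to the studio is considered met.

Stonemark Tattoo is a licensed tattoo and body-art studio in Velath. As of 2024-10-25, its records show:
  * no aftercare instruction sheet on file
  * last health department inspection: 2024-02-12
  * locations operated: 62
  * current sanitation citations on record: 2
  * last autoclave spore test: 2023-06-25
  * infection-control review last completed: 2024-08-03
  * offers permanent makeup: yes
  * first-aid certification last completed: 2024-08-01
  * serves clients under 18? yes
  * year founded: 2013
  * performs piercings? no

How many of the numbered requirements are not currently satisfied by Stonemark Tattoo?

1

1. condition 'serves clients under 18' holds; first-aid certification 85 days ago vs limit 90 → met
2. health department inspection 256 days ago vs limit 270 → met
3. infection-control review 83 days ago vs limit 90 → met
4. condition 'performs piercings' does not hold → requirement n/a → met
5. sanitation citations on record 2 ≤ 2 → met
6. aftercare instruction sheet absent → not met
7. condition 'offers permanent makeup' holds; autoclave spore test 488 days ago vs limit 540 → met
Not met: 1 of 7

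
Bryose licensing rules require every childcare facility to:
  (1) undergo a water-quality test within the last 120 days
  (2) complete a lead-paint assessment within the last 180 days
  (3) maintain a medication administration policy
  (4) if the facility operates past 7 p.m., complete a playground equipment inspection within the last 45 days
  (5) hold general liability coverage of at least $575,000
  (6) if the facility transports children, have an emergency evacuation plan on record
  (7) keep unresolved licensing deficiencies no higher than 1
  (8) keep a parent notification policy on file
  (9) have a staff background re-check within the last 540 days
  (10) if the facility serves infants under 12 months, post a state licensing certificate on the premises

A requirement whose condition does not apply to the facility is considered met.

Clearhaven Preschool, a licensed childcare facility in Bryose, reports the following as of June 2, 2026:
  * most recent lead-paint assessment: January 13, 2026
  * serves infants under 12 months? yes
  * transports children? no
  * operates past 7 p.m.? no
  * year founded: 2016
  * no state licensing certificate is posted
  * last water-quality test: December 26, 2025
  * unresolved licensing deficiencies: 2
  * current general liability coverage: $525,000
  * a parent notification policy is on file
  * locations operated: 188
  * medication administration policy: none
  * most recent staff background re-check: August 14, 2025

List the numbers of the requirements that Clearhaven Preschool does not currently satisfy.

1, 3, 5, 7, 10

1. water-quality test 158 days ago vs limit 120 → not met
2. lead-paint assessment 140 days ago vs limit 180 → met
3. medication administration policy absent → not met
4. condition 'operates past 7 p.m.' does not hold → requirement n/a → met
5. general liability coverage $525,000 < $575,000 → not met
6. condition 'transports children' does not hold → requirement n/a → met
7. unresolved licensing deficiencies 2 > 1 → not met
8. parent notification policy present → met
9. staff background re-check 292 days ago vs limit 540 → met
10. condition 'serves infants under 12 months' holds; state licensing certificate absent → not met
Not met: 1, 3, 5, 7, 10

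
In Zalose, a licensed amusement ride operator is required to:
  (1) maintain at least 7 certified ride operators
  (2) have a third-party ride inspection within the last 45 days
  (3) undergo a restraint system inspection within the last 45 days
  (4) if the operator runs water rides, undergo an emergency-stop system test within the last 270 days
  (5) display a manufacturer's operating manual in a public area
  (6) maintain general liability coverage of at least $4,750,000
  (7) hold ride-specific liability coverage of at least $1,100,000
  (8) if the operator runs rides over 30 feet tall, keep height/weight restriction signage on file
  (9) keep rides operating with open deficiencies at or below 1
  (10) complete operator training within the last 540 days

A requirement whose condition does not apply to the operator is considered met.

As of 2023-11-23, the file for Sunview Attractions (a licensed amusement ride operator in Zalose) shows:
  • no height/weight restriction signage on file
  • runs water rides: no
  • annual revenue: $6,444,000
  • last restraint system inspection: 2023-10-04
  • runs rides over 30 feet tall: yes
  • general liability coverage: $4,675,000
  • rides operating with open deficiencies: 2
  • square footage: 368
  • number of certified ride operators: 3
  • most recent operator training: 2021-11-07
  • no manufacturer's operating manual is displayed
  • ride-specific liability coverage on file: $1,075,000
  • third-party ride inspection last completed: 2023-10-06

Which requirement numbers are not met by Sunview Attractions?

1. certified ride operators 3 < 7 → not met
2. third-party ride inspection 48 days ago vs limit 45 → not met
3. restraint system inspection 50 days ago vs limit 45 → not met
4. condition 'runs water rides' does not hold → requirement n/a → met
5. manufacturer's operating manual absent → not met
6. general liability coverage $4,675,000 < $4,750,000 → not met
7. ride-specific liability coverage $1,075,000 < $1,100,000 → not met
8. condition 'runs rides over 30 feet tall' holds; height/weight restriction signage absent → not met
9. rides operating with open deficiencies 2 > 1 → not met
10. operator training 746 days ago vs limit 540 → not met
Not met: 1, 2, 3, 5, 6, 7, 8, 9, 10

1, 2, 3, 5, 6, 7, 8, 9, 10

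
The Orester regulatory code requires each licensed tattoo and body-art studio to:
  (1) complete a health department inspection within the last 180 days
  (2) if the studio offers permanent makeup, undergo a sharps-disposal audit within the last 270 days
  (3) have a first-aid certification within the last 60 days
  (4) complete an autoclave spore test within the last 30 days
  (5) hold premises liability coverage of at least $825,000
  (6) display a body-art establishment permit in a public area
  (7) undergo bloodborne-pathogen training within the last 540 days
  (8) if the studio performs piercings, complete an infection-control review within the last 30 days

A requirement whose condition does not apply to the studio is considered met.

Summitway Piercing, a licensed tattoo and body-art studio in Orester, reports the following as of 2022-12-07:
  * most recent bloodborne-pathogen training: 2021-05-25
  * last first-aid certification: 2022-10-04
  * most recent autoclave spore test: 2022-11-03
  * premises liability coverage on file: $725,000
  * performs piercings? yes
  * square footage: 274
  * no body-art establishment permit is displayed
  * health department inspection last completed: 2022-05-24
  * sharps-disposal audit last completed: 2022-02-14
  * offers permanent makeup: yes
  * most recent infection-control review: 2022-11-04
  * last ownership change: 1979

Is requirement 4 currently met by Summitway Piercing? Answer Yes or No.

4. autoclave spore test 34 days ago vs limit 30 → not met

No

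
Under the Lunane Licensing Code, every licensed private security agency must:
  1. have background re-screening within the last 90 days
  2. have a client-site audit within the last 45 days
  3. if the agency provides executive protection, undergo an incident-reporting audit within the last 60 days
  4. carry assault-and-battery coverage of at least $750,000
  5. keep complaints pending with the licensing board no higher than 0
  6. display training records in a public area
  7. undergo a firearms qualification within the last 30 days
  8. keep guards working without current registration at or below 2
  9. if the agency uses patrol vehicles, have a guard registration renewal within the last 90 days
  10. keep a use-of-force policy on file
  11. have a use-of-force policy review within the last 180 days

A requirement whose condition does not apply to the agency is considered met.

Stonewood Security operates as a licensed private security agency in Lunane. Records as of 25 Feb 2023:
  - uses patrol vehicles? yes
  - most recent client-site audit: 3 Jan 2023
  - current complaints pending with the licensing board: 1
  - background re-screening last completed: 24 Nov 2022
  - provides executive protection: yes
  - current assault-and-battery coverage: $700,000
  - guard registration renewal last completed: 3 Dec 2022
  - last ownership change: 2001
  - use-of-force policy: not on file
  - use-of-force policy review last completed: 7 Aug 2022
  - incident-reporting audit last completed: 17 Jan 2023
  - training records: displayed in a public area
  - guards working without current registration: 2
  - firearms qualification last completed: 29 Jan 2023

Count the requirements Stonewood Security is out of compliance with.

6

1. background re-screening 93 days ago vs limit 90 → not met
2. client-site audit 53 days ago vs limit 45 → not met
3. condition 'provides executive protection' holds; incident-reporting audit 39 days ago vs limit 60 → met
4. assault-and-battery coverage $700,000 < $750,000 → not met
5. complaints pending with the licensing board 1 > 0 → not met
6. training records present → met
7. firearms qualification 27 days ago vs limit 30 → met
8. guards working without current registration 2 ≤ 2 → met
9. condition 'uses patrol vehicles' holds; guard registration renewal 84 days ago vs limit 90 → met
10. use-of-force policy absent → not met
11. use-of-force policy review 202 days ago vs limit 180 → not met
Not met: 6 of 11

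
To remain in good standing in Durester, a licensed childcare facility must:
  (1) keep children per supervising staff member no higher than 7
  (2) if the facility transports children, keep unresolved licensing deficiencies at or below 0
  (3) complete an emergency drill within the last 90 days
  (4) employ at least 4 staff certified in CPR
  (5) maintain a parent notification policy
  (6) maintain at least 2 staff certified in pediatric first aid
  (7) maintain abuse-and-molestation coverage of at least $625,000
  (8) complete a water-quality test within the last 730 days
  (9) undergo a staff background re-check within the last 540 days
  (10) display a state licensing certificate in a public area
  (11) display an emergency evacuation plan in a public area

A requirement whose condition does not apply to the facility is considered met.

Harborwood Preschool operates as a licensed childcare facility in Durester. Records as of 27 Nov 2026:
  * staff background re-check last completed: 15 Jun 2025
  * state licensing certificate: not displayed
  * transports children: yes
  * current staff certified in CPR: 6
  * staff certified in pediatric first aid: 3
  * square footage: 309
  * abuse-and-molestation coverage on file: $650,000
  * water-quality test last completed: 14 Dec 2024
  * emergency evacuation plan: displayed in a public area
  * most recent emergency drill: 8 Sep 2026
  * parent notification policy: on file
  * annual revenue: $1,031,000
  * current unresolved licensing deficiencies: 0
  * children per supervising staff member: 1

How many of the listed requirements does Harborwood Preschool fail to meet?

1

1. children per supervising staff member 1 ≤ 7 → met
2. condition 'transports children' holds; unresolved licensing deficiencies 0 ≤ 0 → met
3. emergency drill 80 days ago vs limit 90 → met
4. staff certified in CPR 6 ≥ 4 → met
5. parent notification policy present → met
6. staff certified in pediatric first aid 3 ≥ 2 → met
7. abuse-and-molestation coverage $650,000 ≥ $625,000 → met
8. water-quality test 713 days ago vs limit 730 → met
9. staff background re-check 530 days ago vs limit 540 → met
10. state licensing certificate absent → not met
11. emergency evacuation plan present → met
Not met: 1 of 11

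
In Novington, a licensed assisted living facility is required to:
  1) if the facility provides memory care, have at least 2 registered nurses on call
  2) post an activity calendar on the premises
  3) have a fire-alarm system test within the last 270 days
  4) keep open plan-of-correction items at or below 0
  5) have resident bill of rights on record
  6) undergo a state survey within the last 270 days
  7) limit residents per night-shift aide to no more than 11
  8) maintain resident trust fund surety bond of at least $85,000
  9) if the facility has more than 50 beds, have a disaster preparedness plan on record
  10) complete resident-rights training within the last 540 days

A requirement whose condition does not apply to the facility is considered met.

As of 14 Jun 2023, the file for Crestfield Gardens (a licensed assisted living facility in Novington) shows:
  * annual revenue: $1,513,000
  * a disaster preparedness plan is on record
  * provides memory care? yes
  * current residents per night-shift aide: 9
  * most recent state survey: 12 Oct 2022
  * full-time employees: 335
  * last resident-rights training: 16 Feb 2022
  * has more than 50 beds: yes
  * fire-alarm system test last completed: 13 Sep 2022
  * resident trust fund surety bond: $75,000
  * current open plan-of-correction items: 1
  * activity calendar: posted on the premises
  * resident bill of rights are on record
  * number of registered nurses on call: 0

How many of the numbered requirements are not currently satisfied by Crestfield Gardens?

1. condition 'provides memory care' holds; registered nurses on call 0 < 2 → not met
2. activity calendar present → met
3. fire-alarm system test 274 days ago vs limit 270 → not met
4. open plan-of-correction items 1 > 0 → not met
5. resident bill of rights present → met
6. state survey 245 days ago vs limit 270 → met
7. residents per night-shift aide 9 ≤ 11 → met
8. resident trust fund surety bond $75,000 < $85,000 → not met
9. condition 'has more than 50 beds' holds; disaster preparedness plan present → met
10. resident-rights training 483 days ago vs limit 540 → met
Not met: 4 of 10

4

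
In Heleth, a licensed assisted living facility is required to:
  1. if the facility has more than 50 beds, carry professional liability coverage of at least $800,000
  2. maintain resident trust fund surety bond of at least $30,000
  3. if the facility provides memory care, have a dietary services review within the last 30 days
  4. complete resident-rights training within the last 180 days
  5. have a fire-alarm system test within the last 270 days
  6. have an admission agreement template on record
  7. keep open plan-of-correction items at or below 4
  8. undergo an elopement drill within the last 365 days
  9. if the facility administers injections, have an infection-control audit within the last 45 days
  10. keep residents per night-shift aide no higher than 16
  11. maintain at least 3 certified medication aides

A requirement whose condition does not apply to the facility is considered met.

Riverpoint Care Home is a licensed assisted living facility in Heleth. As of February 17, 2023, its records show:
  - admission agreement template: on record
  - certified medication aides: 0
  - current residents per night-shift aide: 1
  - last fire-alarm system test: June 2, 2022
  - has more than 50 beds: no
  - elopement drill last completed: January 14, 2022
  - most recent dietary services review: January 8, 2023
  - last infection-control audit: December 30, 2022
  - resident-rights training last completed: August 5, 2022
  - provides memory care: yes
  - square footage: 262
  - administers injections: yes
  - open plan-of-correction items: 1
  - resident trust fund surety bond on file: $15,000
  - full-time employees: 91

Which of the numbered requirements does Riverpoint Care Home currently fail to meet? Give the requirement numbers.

2, 3, 4, 8, 9, 11

1. condition 'has more than 50 beds' does not hold → requirement n/a → met
2. resident trust fund surety bond $15,000 < $30,000 → not met
3. condition 'provides memory care' holds; dietary services review 40 days ago vs limit 30 → not met
4. resident-rights training 196 days ago vs limit 180 → not met
5. fire-alarm system test 260 days ago vs limit 270 → met
6. admission agreement template present → met
7. open plan-of-correction items 1 ≤ 4 → met
8. elopement drill 399 days ago vs limit 365 → not met
9. condition 'administers injections' holds; infection-control audit 49 days ago vs limit 45 → not met
10. residents per night-shift aide 1 ≤ 16 → met
11. certified medication aides 0 < 3 → not met
Not met: 2, 3, 4, 8, 9, 11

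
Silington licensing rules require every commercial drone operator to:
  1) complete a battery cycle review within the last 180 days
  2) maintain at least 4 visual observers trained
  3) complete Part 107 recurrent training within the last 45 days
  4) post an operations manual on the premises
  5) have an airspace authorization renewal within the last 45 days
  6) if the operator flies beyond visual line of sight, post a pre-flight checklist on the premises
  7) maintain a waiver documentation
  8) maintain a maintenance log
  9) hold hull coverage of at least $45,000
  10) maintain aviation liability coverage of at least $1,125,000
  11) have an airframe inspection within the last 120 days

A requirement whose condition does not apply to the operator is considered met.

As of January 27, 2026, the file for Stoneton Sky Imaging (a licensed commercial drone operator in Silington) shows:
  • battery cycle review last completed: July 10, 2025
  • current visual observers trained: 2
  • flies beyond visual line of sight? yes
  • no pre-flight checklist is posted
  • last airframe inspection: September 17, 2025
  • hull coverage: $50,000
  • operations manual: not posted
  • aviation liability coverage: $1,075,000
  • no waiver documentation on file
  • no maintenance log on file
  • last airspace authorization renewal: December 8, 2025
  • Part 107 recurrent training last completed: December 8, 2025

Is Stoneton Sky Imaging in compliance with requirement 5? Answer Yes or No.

5. airspace authorization renewal 50 days ago vs limit 45 → not met

No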